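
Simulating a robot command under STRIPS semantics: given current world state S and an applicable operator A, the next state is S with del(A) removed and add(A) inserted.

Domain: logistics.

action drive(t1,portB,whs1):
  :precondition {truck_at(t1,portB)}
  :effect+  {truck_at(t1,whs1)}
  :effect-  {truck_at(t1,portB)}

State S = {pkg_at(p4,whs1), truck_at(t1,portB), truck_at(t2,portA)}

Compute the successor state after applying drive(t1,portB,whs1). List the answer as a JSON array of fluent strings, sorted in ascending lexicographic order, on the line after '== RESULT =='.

Compute (S \ del) ∪ add:
  pre ⊆ S: {truck_at(t1,portB)} ⊆ S  — applicable
  S \ del = {pkg_at(p4,whs1), truck_at(t2,portA)}
  ∪ add   = {pkg_at(p4,whs1), truck_at(t1,whs1), truck_at(t2,portA)}

== RESULT ==
["pkg_at(p4,whs1)", "truck_at(t1,whs1)", "truck_at(t2,portA)"]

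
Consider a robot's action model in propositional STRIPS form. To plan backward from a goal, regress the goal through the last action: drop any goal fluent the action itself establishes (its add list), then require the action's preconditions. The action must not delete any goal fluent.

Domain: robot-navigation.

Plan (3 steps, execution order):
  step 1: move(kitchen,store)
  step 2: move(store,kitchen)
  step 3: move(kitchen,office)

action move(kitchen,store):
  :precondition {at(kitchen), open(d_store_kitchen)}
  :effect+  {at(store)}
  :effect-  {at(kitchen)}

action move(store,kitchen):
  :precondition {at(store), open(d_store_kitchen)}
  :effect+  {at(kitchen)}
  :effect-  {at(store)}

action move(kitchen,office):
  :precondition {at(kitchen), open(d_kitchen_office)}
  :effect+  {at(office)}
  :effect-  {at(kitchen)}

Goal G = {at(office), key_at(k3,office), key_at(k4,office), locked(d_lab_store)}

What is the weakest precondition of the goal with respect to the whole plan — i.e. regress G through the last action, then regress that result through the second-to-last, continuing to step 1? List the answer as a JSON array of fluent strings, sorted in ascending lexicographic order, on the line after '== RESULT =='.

Regress step by step:
  through step 3 (move(kitchen,office)): drop {at(office)}, keep {key_at(k3,office), key_at(k4,office), locked(d_lab_store)}, require {at(kitchen), open(d_kitchen_office)}
    → {at(kitchen), key_at(k3,office), key_at(k4,office), locked(d_lab_store), open(d_kitchen_office)}
  through step 2 (move(store,kitchen)): drop {at(kitchen)}, keep {key_at(k3,office), key_at(k4,office), locked(d_lab_store), open(d_kitchen_office)}, require {at(store), open(d_store_kitchen)}
    → {at(store), key_at(k3,office), key_at(k4,office), locked(d_lab_store), open(d_kitchen_office), open(d_store_kitchen)}
  through step 1 (move(kitchen,store)): drop {at(store)}, keep {key_at(k3,office), key_at(k4,office), locked(d_lab_store), open(d_kitchen_office), open(d_store_kitchen)}, require {at(kitchen), open(d_store_kitchen)}
    → {at(kitchen), key_at(k3,office), key_at(k4,office), locked(d_lab_store), open(d_kitchen_office), open(d_store_kitchen)}

== RESULT ==
["at(kitchen)", "key_at(k3,office)", "key_at(k4,office)", "locked(d_lab_store)", "open(d_kitchen_office)", "open(d_store_kitchen)"]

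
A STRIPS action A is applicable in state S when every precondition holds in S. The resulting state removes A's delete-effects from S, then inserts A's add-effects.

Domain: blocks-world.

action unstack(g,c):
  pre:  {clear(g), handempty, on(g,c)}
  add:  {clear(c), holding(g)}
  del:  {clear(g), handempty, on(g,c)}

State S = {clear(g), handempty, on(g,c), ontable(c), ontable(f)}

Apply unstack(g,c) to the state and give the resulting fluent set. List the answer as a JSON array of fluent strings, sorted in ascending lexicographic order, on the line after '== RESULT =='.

Compute (S \ del) ∪ add:
  pre ⊆ S: {clear(g), handempty, on(g,c)} ⊆ S  — applicable
  S \ del = {ontable(c), ontable(f)}
  ∪ add   = {clear(c), holding(g), ontable(c), ontable(f)}

== RESULT ==
["clear(c)", "holding(g)", "ontable(c)", "ontable(f)"]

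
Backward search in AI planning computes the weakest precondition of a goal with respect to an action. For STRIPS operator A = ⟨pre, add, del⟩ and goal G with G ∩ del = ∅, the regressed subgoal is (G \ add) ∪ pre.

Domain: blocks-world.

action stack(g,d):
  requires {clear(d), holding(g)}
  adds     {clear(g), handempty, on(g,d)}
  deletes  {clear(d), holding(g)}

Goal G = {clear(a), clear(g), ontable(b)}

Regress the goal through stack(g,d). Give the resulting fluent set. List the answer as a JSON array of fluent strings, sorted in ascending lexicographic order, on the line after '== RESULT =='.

Compute (G \ add) ∪ pre:
  G ∩ del = {}  (empty — regression defined)
  G \ add = {clear(a), clear(g), ontable(b)} \ {clear(g), handempty, on(g,d)} = {clear(a), ontable(b)}
  ∪ pre   = {clear(a), ontable(b)} ∪ {clear(d), holding(g)}
          = {clear(a), clear(d), holding(g), ontable(b)}

== RESULT ==
["clear(a)", "clear(d)", "holding(g)", "ontable(b)"]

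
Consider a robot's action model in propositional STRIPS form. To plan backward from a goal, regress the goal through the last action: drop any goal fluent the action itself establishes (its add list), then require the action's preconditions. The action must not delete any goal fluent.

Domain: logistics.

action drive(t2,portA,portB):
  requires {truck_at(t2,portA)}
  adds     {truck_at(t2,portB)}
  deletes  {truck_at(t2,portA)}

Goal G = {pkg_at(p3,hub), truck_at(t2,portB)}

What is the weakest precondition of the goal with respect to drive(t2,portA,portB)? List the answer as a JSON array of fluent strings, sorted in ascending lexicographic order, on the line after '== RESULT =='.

Compute (G \ add) ∪ pre:
  G ∩ del = {}  (empty — regression defined)
  G \ add = {pkg_at(p3,hub), truck_at(t2,portB)} \ {truck_at(t2,portB)} = {pkg_at(p3,hub)}
  ∪ pre   = {pkg_at(p3,hub)} ∪ {truck_at(t2,portA)}
          = {pkg_at(p3,hub), truck_at(t2,portA)}

== RESULT ==
["pkg_at(p3,hub)", "truck_at(t2,portA)"]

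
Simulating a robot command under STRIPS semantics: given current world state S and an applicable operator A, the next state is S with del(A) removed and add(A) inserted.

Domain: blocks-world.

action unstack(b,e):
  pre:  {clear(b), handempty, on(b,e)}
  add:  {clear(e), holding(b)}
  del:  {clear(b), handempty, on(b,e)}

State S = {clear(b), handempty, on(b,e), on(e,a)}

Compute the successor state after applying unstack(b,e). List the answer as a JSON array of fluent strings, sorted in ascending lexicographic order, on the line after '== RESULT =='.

Compute (S \ del) ∪ add:
  pre ⊆ S: {clear(b), handempty, on(b,e)} ⊆ S  — applicable
  S \ del = {on(e,a)}
  ∪ add   = {clear(e), holding(b), on(e,a)}

== RESULT ==
["clear(e)", "holding(b)", "on(e,a)"]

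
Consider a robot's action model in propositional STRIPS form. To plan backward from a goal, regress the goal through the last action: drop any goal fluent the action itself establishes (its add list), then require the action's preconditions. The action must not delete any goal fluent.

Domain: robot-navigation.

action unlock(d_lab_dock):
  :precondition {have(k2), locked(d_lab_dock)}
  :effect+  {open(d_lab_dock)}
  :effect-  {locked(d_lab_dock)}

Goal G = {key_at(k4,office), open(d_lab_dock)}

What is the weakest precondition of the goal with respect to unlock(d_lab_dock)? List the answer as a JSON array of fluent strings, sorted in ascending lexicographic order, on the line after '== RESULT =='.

Compute (G \ add) ∪ pre:
  G ∩ del = {}  (empty — regression defined)
  G \ add = {key_at(k4,office), open(d_lab_dock)} \ {open(d_lab_dock)} = {key_at(k4,office)}
  ∪ pre   = {key_at(k4,office)} ∪ {have(k2), locked(d_lab_dock)}
          = {have(k2), key_at(k4,office), locked(d_lab_dock)}

== RESULT ==
["have(k2)", "key_at(k4,office)", "locked(d_lab_dock)"]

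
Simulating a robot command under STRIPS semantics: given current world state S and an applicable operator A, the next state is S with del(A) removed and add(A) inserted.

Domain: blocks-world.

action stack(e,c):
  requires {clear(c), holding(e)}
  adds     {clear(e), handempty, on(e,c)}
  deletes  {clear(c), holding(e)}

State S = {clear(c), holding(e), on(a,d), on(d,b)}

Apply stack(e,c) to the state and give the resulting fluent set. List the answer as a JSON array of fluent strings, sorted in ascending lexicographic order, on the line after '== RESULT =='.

Progress:
  pre ⊆ S: {clear(c), holding(e)} ⊆ S  — applicable
  S \ del = {on(a,d), on(d,b)}
  ∪ add   = {clear(e), handempty, on(a,d), on(d,b), on(e,c)}

== RESULT ==
["clear(e)", "handempty", "on(a,d)", "on(d,b)", "on(e,c)"]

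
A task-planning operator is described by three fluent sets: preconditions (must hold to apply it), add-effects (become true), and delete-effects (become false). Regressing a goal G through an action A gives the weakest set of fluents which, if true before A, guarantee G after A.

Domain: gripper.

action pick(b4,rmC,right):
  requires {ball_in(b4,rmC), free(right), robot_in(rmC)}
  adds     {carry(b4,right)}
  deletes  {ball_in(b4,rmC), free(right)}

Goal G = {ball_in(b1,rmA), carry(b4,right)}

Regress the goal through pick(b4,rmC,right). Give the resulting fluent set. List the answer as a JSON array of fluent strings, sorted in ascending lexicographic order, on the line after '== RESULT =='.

Regress:
  G ∩ del = {}  (empty — regression defined)
  G \ add = {ball_in(b1,rmA), carry(b4,right)} \ {carry(b4,right)} = {ball_in(b1,rmA)}
  ∪ pre   = {ball_in(b1,rmA)} ∪ {ball_in(b4,rmC), free(right), robot_in(rmC)}
          = {ball_in(b1,rmA), ball_in(b4,rmC), free(right), robot_in(rmC)}

== RESULT ==
["ball_in(b1,rmA)", "ball_in(b4,rmC)", "free(right)", "robot_in(rmC)"]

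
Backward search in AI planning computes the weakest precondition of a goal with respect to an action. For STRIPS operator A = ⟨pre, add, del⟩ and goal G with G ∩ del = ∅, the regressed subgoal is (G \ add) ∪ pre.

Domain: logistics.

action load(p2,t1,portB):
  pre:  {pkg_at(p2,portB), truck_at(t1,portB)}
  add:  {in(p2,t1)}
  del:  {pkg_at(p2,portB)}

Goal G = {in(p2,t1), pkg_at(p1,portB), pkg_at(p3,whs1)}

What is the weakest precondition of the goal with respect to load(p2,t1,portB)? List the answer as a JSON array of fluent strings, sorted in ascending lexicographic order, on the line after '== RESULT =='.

Regress:
  G ∩ del = {}  (empty — regression defined)
  G \ add = {in(p2,t1), pkg_at(p1,portB), pkg_at(p3,whs1)} \ {in(p2,t1)} = {pkg_at(p1,portB), pkg_at(p3,whs1)}
  ∪ pre   = {pkg_at(p1,portB), pkg_at(p3,whs1)} ∪ {pkg_at(p2,portB), truck_at(t1,portB)}
          = {pkg_at(p1,portB), pkg_at(p2,portB), pkg_at(p3,whs1), truck_at(t1,portB)}

== RESULT ==
["pkg_at(p1,portB)", "pkg_at(p2,portB)", "pkg_at(p3,whs1)", "truck_at(t1,portB)"]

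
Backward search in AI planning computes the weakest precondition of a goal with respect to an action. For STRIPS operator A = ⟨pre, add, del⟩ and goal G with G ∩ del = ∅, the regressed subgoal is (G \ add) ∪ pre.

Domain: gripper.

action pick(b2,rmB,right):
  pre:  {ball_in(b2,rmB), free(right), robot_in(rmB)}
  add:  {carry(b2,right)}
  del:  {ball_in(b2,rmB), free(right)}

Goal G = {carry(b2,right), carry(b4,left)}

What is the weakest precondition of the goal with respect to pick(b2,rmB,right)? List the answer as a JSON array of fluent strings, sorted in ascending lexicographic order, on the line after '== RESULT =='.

Compute (G \ add) ∪ pre:
  G ∩ del = {}  (empty — regression defined)
  G \ add = {carry(b2,right), carry(b4,left)} \ {carry(b2,right)} = {carry(b4,left)}
  ∪ pre   = {carry(b4,left)} ∪ {ball_in(b2,rmB), free(right), robot_in(rmB)}
          = {ball_in(b2,rmB), carry(b4,left), free(right), robot_in(rmB)}

== RESULT ==
["ball_in(b2,rmB)", "carry(b4,left)", "free(right)", "robot_in(rmB)"]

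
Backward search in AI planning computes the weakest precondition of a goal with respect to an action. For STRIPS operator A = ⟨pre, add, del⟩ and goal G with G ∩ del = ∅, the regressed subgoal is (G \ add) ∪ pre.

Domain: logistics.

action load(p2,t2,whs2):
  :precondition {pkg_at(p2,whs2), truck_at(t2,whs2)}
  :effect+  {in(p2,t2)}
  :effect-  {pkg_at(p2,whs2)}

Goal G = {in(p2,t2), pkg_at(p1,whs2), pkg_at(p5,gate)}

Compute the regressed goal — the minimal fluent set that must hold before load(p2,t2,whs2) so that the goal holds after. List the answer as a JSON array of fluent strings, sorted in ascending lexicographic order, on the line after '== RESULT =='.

Regress:
  G ∩ del = {}  (empty — regression defined)
  G \ add = {in(p2,t2), pkg_at(p1,whs2), pkg_at(p5,gate)} \ {in(p2,t2)} = {pkg_at(p1,whs2), pkg_at(p5,gate)}
  ∪ pre   = {pkg_at(p1,whs2), pkg_at(p5,gate)} ∪ {pkg_at(p2,whs2), truck_at(t2,whs2)}
          = {pkg_at(p1,whs2), pkg_at(p2,whs2), pkg_at(p5,gate), truck_at(t2,whs2)}

== RESULT ==
["pkg_at(p1,whs2)", "pkg_at(p2,whs2)", "pkg_at(p5,gate)", "truck_at(t2,whs2)"]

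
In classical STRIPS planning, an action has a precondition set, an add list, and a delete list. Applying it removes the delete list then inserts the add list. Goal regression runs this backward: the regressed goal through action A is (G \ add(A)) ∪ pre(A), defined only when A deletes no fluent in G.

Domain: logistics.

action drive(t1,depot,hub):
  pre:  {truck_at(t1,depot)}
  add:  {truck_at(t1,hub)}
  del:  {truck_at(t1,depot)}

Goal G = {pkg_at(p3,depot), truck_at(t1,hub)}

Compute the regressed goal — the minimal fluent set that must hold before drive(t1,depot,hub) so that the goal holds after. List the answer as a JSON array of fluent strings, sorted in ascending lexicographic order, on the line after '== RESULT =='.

Regress:
  G ∩ del = {}  (empty — regression defined)
  G \ add = {pkg_at(p3,depot), truck_at(t1,hub)} \ {truck_at(t1,hub)} = {pkg_at(p3,depot)}
  ∪ pre   = {pkg_at(p3,depot)} ∪ {truck_at(t1,depot)}
          = {pkg_at(p3,depot), truck_at(t1,depot)}

== RESULT ==
["pkg_at(p3,depot)", "truck_at(t1,depot)"]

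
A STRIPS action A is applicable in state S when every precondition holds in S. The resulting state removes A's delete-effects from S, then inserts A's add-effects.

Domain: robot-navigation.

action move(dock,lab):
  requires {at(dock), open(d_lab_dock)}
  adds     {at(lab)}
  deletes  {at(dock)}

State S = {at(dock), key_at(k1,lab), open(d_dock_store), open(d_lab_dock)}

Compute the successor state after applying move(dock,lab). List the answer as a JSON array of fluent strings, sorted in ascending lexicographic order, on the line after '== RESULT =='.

Compute (S \ del) ∪ add:
  pre ⊆ S: {at(dock), open(d_lab_dock)} ⊆ S  — applicable
  S \ del = {key_at(k1,lab), open(d_dock_store), open(d_lab_dock)}
  ∪ add   = {at(lab), key_at(k1,lab), open(d_dock_store), open(d_lab_dock)}

== RESULT ==
["at(lab)", "key_at(k1,lab)", "open(d_dock_store)", "open(d_lab_dock)"]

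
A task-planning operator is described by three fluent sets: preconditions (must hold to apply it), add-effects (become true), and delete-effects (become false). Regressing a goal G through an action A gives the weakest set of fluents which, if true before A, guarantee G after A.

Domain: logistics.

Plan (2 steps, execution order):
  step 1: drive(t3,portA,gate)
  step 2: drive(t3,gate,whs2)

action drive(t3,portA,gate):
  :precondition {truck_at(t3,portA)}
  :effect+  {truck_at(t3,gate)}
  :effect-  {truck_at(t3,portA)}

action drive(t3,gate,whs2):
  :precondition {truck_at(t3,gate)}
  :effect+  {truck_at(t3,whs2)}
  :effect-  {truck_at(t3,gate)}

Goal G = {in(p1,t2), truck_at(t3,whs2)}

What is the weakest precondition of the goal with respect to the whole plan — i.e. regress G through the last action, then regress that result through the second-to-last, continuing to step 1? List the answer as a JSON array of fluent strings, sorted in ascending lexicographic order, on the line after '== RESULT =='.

Regress step by step:
  through step 2 (drive(t3,gate,whs2)): drop {truck_at(t3,whs2)}, keep {in(p1,t2)}, require {truck_at(t3,gate)}
    → {in(p1,t2), truck_at(t3,gate)}
  through step 1 (drive(t3,portA,gate)): drop {truck_at(t3,gate)}, keep {in(p1,t2)}, require {truck_at(t3,portA)}
    → {in(p1,t2), truck_at(t3,portA)}

== RESULT ==
["in(p1,t2)", "truck_at(t3,portA)"]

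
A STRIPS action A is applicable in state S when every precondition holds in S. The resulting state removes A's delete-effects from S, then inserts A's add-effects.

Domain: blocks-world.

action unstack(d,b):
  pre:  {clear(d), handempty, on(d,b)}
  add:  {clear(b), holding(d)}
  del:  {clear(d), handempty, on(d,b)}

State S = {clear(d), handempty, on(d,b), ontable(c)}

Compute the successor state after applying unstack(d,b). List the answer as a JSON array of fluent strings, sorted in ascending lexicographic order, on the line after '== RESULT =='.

Progress:
  pre ⊆ S: {clear(d), handempty, on(d,b)} ⊆ S  — applicable
  S \ del = {ontable(c)}
  ∪ add   = {clear(b), holding(d), ontable(c)}

== RESULT ==
["clear(b)", "holding(d)", "ontable(c)"]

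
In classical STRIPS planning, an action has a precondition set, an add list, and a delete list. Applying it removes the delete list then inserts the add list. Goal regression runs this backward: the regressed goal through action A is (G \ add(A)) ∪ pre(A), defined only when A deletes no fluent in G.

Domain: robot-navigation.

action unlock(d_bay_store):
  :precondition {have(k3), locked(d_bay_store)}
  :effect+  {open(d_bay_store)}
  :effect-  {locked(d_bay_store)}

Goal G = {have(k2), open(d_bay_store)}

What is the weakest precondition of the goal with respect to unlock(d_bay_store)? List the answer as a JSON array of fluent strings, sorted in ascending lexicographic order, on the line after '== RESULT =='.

Compute (G \ add) ∪ pre:
  G ∩ del = {}  (empty — regression defined)
  G \ add = {have(k2), open(d_bay_store)} \ {open(d_bay_store)} = {have(k2)}
  ∪ pre   = {have(k2)} ∪ {have(k3), locked(d_bay_store)}
          = {have(k2), have(k3), locked(d_bay_store)}

== RESULT ==
["have(k2)", "have(k3)", "locked(d_bay_store)"]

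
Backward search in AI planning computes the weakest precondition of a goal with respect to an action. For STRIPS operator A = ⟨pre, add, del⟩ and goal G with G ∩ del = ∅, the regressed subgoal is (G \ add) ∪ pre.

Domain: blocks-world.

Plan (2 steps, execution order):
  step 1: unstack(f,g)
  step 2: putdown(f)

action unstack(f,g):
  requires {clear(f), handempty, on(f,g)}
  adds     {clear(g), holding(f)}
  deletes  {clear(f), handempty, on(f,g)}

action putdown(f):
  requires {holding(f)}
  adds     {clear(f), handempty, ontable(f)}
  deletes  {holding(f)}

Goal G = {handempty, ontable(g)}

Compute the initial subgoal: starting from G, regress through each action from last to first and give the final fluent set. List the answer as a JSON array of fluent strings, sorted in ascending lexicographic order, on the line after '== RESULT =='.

Regress step by step:
  through step 2 (putdown(f)): drop {handempty}, keep {ontable(g)}, require {holding(f)}
    → {holding(f), ontable(g)}
  through step 1 (unstack(f,g)): drop {holding(f)}, keep {ontable(g)}, require {clear(f), handempty, on(f,g)}
    → {clear(f), handempty, on(f,g), ontable(g)}

== RESULT ==
["clear(f)", "handempty", "on(f,g)", "ontable(g)"]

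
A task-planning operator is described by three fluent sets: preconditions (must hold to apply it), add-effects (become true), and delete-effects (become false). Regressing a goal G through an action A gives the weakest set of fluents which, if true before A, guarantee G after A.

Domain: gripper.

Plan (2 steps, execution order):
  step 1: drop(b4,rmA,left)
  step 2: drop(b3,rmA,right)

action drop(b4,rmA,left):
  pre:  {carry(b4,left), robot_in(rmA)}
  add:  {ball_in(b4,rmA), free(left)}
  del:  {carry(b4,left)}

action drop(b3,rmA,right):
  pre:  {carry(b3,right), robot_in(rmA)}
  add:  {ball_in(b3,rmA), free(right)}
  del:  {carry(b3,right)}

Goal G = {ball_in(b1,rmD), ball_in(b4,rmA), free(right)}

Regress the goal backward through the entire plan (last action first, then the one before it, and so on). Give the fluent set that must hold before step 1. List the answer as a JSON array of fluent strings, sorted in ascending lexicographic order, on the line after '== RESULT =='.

Regress step by step:
  through step 2 (drop(b3,rmA,right)): drop {free(right)}, keep {ball_in(b1,rmD), ball_in(b4,rmA)}, require {carry(b3,right), robot_in(rmA)}
    → {ball_in(b1,rmD), ball_in(b4,rmA), carry(b3,right), robot_in(rmA)}
  through step 1 (drop(b4,rmA,left)): drop {ball_in(b4,rmA)}, keep {ball_in(b1,rmD), carry(b3,right), robot_in(rmA)}, require {carry(b4,left), robot_in(rmA)}
    → {ball_in(b1,rmD), carry(b3,right), carry(b4,left), robot_in(rmA)}

== RESULT ==
["ball_in(b1,rmD)", "carry(b3,right)", "carry(b4,left)", "robot_in(rmA)"]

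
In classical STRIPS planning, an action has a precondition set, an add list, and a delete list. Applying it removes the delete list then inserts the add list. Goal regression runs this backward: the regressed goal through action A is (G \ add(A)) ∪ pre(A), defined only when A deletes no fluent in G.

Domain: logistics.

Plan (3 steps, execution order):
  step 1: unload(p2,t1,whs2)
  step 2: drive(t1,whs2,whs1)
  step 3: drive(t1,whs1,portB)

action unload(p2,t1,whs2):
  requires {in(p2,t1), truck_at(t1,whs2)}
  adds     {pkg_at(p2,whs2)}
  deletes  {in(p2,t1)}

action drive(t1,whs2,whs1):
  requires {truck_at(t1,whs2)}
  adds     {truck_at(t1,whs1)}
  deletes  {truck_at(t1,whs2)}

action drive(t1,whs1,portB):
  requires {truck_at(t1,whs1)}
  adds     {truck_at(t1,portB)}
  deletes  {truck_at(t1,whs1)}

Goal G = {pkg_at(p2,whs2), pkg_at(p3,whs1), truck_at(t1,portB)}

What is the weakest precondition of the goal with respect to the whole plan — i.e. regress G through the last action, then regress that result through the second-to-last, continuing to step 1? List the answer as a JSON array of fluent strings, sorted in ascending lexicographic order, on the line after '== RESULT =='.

Regress step by step:
  through step 3 (drive(t1,whs1,portB)): drop {truck_at(t1,portB)}, keep {pkg_at(p2,whs2), pkg_at(p3,whs1)}, require {truck_at(t1,whs1)}
    → {pkg_at(p2,whs2), pkg_at(p3,whs1), truck_at(t1,whs1)}
  through step 2 (drive(t1,whs2,whs1)): drop {truck_at(t1,whs1)}, keep {pkg_at(p2,whs2), pkg_at(p3,whs1)}, require {truck_at(t1,whs2)}
    → {pkg_at(p2,whs2), pkg_at(p3,whs1), truck_at(t1,whs2)}
  through step 1 (unload(p2,t1,whs2)): drop {pkg_at(p2,whs2)}, keep {pkg_at(p3,whs1), truck_at(t1,whs2)}, require {in(p2,t1), truck_at(t1,whs2)}
    → {in(p2,t1), pkg_at(p3,whs1), truck_at(t1,whs2)}

== RESULT ==
["in(p2,t1)", "pkg_at(p3,whs1)", "truck_at(t1,whs2)"]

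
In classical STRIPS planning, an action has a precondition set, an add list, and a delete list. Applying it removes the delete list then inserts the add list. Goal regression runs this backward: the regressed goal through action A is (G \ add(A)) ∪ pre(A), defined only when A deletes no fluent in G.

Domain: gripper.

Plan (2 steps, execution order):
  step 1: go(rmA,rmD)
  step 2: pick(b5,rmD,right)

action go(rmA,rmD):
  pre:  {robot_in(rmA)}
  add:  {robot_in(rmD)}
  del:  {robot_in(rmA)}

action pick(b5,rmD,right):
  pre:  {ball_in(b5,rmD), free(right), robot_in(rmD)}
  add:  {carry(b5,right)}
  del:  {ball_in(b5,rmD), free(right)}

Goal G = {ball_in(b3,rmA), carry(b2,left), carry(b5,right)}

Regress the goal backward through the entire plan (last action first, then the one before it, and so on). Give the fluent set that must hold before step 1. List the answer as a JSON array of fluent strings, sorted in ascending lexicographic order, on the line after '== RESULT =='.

Regress step by step:
  through step 2 (pick(b5,rmD,right)): drop {carry(b5,right)}, keep {ball_in(b3,rmA), carry(b2,left)}, require {ball_in(b5,rmD), free(right), robot_in(rmD)}
    → {ball_in(b3,rmA), ball_in(b5,rmD), carry(b2,left), free(right), robot_in(rmD)}
  through step 1 (go(rmA,rmD)): drop {robot_in(rmD)}, keep {ball_in(b3,rmA), ball_in(b5,rmD), carry(b2,left), free(right)}, require {robot_in(rmA)}
    → {ball_in(b3,rmA), ball_in(b5,rmD), carry(b2,left), free(right), robot_in(rmA)}

== RESULT ==
["ball_in(b3,rmA)", "ball_in(b5,rmD)", "carry(b2,left)", "free(right)", "robot_in(rmA)"]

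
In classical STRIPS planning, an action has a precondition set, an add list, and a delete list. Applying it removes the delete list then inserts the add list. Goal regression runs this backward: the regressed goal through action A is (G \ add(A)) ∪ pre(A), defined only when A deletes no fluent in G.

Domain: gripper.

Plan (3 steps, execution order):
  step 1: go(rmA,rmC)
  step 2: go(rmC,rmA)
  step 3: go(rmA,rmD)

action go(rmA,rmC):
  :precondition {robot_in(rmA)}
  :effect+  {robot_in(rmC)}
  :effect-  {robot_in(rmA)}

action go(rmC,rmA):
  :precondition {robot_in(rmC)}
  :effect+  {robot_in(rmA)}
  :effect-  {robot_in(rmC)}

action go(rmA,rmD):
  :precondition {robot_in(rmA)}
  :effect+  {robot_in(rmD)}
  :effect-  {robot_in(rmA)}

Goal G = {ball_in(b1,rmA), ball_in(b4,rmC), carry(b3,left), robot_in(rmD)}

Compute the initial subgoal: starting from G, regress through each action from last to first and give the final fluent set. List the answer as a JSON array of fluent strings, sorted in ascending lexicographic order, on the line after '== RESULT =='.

Work backward from the goal:
  through step 3 (go(rmA,rmD)): drop {robot_in(rmD)}, keep {ball_in(b1,rmA), ball_in(b4,rmC), carry(b3,left)}, require {robot_in(rmA)}
    → {ball_in(b1,rmA), ball_in(b4,rmC), carry(b3,left), robot_in(rmA)}
  through step 2 (go(rmC,rmA)): drop {robot_in(rmA)}, keep {ball_in(b1,rmA), ball_in(b4,rmC), carry(b3,left)}, require {robot_in(rmC)}
    → {ball_in(b1,rmA), ball_in(b4,rmC), carry(b3,left), robot_in(rmC)}
  through step 1 (go(rmA,rmC)): drop {robot_in(rmC)}, keep {ball_in(b1,rmA), ball_in(b4,rmC), carry(b3,left)}, require {robot_in(rmA)}
    → {ball_in(b1,rmA), ball_in(b4,rmC), carry(b3,left), robot_in(rmA)}

== RESULT ==
["ball_in(b1,rmA)", "ball_in(b4,rmC)", "carry(b3,left)", "robot_in(rmA)"]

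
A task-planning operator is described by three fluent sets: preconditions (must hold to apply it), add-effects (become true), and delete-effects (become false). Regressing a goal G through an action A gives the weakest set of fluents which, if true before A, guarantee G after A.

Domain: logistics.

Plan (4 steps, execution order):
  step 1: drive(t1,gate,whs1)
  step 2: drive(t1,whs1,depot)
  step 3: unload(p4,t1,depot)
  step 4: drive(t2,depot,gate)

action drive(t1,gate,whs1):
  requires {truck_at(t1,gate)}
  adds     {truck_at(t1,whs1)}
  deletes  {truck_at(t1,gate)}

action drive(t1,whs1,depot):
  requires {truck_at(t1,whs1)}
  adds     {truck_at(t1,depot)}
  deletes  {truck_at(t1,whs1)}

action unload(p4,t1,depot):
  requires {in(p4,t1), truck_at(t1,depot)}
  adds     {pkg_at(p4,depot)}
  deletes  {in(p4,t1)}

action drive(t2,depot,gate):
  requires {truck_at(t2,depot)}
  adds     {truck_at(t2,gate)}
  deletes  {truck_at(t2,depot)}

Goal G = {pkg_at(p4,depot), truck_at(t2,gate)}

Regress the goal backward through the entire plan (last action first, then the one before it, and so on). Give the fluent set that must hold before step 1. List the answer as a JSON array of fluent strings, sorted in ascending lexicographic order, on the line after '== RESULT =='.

Regress step by step:
  through step 4 (drive(t2,depot,gate)): drop {truck_at(t2,gate)}, keep {pkg_at(p4,depot)}, require {truck_at(t2,depot)}
    → {pkg_at(p4,depot), truck_at(t2,depot)}
  through step 3 (unload(p4,t1,depot)): drop {pkg_at(p4,depot)}, keep {truck_at(t2,depot)}, require {in(p4,t1), truck_at(t1,depot)}
    → {in(p4,t1), truck_at(t1,depot), truck_at(t2,depot)}
  through step 2 (drive(t1,whs1,depot)): drop {truck_at(t1,depot)}, keep {in(p4,t1), truck_at(t2,depot)}, require {truck_at(t1,whs1)}
    → {in(p4,t1), truck_at(t1,whs1), truck_at(t2,depot)}
  through step 1 (drive(t1,gate,whs1)): drop {truck_at(t1,whs1)}, keep {in(p4,t1), truck_at(t2,depot)}, require {truck_at(t1,gate)}
    → {in(p4,t1), truck_at(t1,gate), truck_at(t2,depot)}

== RESULT ==
["in(p4,t1)", "truck_at(t1,gate)", "truck_at(t2,depot)"]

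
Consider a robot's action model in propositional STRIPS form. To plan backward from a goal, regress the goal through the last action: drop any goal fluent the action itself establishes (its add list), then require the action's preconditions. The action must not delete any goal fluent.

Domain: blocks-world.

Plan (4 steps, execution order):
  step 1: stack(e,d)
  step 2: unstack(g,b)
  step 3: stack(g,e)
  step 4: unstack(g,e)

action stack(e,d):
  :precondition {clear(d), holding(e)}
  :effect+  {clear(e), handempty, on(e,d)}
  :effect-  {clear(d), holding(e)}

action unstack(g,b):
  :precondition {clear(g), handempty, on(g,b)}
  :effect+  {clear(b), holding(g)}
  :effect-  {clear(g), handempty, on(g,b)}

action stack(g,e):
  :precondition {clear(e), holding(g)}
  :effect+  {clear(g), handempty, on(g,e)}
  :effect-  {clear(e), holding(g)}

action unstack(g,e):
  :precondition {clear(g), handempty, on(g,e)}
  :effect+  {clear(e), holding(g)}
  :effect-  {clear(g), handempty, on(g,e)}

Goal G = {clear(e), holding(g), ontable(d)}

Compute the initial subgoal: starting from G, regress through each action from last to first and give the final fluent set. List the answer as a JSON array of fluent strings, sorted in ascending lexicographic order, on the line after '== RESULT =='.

Regress step by step:
  through step 4 (unstack(g,e)): drop {clear(e), holding(g)}, keep {ontable(d)}, require {clear(g), handempty, on(g,e)}
    → {clear(g), handempty, on(g,e), ontable(d)}
  through step 3 (stack(g,e)): drop {clear(g), handempty, on(g,e)}, keep {ontable(d)}, require {clear(e), holding(g)}
    → {clear(e), holding(g), ontable(d)}
  through step 2 (unstack(g,b)): drop {holding(g)}, keep {clear(e), ontable(d)}, require {clear(g), handempty, on(g,b)}
    → {clear(e), clear(g), handempty, on(g,b), ontable(d)}
  through step 1 (stack(e,d)): drop {clear(e), handempty}, keep {clear(g), on(g,b), ontable(d)}, require {clear(d), holding(e)}
    → {clear(d), clear(g), holding(e), on(g,b), ontable(d)}

== RESULT ==
["clear(d)", "clear(g)", "holding(e)", "on(g,b)", "ontable(d)"]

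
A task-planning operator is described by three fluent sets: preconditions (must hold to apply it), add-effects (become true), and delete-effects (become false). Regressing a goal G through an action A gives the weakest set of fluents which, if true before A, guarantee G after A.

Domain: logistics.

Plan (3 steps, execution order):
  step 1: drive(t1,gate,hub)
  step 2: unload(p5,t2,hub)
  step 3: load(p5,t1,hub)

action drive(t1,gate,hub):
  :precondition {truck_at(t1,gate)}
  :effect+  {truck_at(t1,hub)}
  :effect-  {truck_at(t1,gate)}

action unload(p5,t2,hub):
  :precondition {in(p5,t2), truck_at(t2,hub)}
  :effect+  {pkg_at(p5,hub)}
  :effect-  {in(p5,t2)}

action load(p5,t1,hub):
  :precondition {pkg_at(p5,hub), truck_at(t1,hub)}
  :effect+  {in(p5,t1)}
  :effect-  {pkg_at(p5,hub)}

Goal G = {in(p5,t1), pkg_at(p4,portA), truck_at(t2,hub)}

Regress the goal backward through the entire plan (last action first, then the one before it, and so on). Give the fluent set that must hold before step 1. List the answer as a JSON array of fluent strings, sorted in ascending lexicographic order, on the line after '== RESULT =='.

Work backward from the goal:
  through step 3 (load(p5,t1,hub)): drop {in(p5,t1)}, keep {pkg_at(p4,portA), truck_at(t2,hub)}, require {pkg_at(p5,hub), truck_at(t1,hub)}
    → {pkg_at(p4,portA), pkg_at(p5,hub), truck_at(t1,hub), truck_at(t2,hub)}
  through step 2 (unload(p5,t2,hub)): drop {pkg_at(p5,hub)}, keep {pkg_at(p4,portA), truck_at(t1,hub), truck_at(t2,hub)}, require {in(p5,t2), truck_at(t2,hub)}
    → {in(p5,t2), pkg_at(p4,portA), truck_at(t1,hub), truck_at(t2,hub)}
  through step 1 (drive(t1,gate,hub)): drop {truck_at(t1,hub)}, keep {in(p5,t2), pkg_at(p4,portA), truck_at(t2,hub)}, require {truck_at(t1,gate)}
    → {in(p5,t2), pkg_at(p4,portA), truck_at(t1,gate), truck_at(t2,hub)}

== RESULT ==
["in(p5,t2)", "pkg_at(p4,portA)", "truck_at(t1,gate)", "truck_at(t2,hub)"]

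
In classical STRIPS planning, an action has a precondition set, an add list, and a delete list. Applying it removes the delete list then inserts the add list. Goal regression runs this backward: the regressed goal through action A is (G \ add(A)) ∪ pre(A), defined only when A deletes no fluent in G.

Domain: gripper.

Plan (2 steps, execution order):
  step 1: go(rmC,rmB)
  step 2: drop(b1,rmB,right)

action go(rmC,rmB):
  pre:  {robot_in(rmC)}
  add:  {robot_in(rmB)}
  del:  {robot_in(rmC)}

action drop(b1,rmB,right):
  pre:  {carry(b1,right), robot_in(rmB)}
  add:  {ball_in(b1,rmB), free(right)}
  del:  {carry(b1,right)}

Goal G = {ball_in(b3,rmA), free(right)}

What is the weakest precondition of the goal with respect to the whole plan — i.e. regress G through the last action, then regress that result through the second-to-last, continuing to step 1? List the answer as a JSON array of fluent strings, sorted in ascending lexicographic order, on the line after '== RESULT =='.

Work backward from the goal:
  through step 2 (drop(b1,rmB,right)): drop {free(right)}, keep {ball_in(b3,rmA)}, require {carry(b1,right), robot_in(rmB)}
    → {ball_in(b3,rmA), carry(b1,right), robot_in(rmB)}
  through step 1 (go(rmC,rmB)): drop {robot_in(rmB)}, keep {ball_in(b3,rmA), carry(b1,right)}, require {robot_in(rmC)}
    → {ball_in(b3,rmA), carry(b1,right), robot_in(rmC)}

== RESULT ==
["ball_in(b3,rmA)", "carry(b1,right)", "robot_in(rmC)"]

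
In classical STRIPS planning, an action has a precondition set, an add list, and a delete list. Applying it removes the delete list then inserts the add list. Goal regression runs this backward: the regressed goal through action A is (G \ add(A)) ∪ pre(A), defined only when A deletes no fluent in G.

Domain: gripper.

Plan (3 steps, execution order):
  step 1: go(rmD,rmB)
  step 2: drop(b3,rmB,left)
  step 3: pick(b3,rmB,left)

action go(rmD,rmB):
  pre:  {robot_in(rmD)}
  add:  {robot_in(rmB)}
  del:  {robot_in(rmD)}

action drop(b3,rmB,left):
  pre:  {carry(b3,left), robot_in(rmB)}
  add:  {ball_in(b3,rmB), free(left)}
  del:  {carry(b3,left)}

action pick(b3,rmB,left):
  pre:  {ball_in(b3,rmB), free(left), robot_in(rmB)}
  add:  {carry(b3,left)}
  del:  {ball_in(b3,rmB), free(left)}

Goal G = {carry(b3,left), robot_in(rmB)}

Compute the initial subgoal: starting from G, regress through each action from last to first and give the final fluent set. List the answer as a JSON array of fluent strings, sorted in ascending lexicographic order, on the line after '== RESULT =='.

Work backward from the goal:
  through step 3 (pick(b3,rmB,left)): drop {carry(b3,left)}, keep {robot_in(rmB)}, require {ball_in(b3,rmB), free(left), robot_in(rmB)}
    → {ball_in(b3,rmB), free(left), robot_in(rmB)}
  through step 2 (drop(b3,rmB,left)): drop {ball_in(b3,rmB), free(left)}, keep {robot_in(rmB)}, require {carry(b3,left), robot_in(rmB)}
    → {carry(b3,left), robot_in(rmB)}
  through step 1 (go(rmD,rmB)): drop {robot_in(rmB)}, keep {carry(b3,left)}, require {robot_in(rmD)}
    → {carry(b3,left), robot_in(rmD)}

== RESULT ==
["carry(b3,left)", "robot_in(rmD)"]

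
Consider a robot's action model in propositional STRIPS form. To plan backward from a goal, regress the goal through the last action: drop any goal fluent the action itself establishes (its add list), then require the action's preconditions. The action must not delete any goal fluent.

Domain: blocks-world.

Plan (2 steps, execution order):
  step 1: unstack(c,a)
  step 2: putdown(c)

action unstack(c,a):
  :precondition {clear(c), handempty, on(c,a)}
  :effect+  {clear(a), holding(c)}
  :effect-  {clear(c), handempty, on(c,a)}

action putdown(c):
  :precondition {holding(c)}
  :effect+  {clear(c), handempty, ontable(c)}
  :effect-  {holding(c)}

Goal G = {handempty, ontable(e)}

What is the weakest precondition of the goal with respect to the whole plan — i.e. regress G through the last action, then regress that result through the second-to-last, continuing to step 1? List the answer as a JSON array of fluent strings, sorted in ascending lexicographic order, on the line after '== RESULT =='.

Regress step by step:
  through step 2 (putdown(c)): drop {handempty}, keep {ontable(e)}, require {holding(c)}
    → {holding(c), ontable(e)}
  through step 1 (unstack(c,a)): drop {holding(c)}, keep {ontable(e)}, require {clear(c), handempty, on(c,a)}
    → {clear(c), handempty, on(c,a), ontable(e)}

== RESULT ==
["clear(c)", "handempty", "on(c,a)", "ontable(e)"]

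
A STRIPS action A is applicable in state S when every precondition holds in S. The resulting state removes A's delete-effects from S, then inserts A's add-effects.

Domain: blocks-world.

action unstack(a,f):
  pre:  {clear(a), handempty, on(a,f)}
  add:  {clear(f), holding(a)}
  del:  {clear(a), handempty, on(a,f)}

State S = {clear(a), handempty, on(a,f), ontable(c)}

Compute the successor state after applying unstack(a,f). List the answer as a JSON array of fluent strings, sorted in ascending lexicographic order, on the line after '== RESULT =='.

Compute (S \ del) ∪ add:
  pre ⊆ S: {clear(a), handempty, on(a,f)} ⊆ S  — applicable
  S \ del = {ontable(c)}
  ∪ add   = {clear(f), holding(a), ontable(c)}

== RESULT ==
["clear(f)", "holding(a)", "ontable(c)"]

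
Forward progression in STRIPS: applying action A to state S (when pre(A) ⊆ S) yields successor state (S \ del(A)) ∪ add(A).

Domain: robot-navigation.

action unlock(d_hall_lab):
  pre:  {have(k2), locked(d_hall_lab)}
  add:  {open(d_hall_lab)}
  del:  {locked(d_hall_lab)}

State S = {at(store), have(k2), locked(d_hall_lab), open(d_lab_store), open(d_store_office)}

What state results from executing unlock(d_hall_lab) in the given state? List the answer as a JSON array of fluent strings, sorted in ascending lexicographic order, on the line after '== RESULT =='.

Progress:
  pre ⊆ S: {have(k2), locked(d_hall_lab)} ⊆ S  — applicable
  S \ del = {at(store), have(k2), open(d_lab_store), open(d_store_office)}
  ∪ add   = {at(store), have(k2), open(d_hall_lab), open(d_lab_store), open(d_store_office)}

== RESULT ==
["at(store)", "have(k2)", "open(d_hall_lab)", "open(d_lab_store)", "open(d_store_office)"]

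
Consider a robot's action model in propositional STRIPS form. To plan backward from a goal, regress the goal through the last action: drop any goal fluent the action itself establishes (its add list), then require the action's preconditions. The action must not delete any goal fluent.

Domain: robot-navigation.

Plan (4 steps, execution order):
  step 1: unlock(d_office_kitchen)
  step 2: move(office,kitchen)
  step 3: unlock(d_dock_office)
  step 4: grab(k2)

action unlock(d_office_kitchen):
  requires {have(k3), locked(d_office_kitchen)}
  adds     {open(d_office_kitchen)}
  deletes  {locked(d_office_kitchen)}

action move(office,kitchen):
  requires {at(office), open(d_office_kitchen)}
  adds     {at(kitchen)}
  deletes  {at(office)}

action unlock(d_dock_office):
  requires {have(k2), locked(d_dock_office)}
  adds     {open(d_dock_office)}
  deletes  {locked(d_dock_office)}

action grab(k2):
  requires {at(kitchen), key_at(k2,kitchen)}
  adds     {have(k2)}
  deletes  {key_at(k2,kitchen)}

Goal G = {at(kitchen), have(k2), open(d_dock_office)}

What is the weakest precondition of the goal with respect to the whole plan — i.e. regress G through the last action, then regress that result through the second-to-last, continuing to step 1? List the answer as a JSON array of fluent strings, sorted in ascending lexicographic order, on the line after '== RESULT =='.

Work backward from the goal:
  through step 4 (grab(k2)): drop {have(k2)}, keep {at(kitchen), open(d_dock_office)}, require {at(kitchen), key_at(k2,kitchen)}
    → {at(kitchen), key_at(k2,kitchen), open(d_dock_office)}
  through step 3 (unlock(d_dock_office)): drop {open(d_dock_office)}, keep {at(kitchen), key_at(k2,kitchen)}, require {have(k2), locked(d_dock_office)}
    → {at(kitchen), have(k2), key_at(k2,kitchen), locked(d_dock_office)}
  through step 2 (move(office,kitchen)): drop {at(kitchen)}, keep {have(k2), key_at(k2,kitchen), locked(d_dock_office)}, require {at(office), open(d_office_kitchen)}
    → {at(office), have(k2), key_at(k2,kitchen), locked(d_dock_office), open(d_office_kitchen)}
  through step 1 (unlock(d_office_kitchen)): drop {open(d_office_kitchen)}, keep {at(office), have(k2), key_at(k2,kitchen), locked(d_dock_office)}, require {have(k3), locked(d_office_kitchen)}
    → {at(office), have(k2), have(k3), key_at(k2,kitchen), locked(d_dock_office), locked(d_office_kitchen)}

== RESULT ==
["at(office)", "have(k2)", "have(k3)", "key_at(k2,kitchen)", "locked(d_dock_office)", "locked(d_office_kitchen)"]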